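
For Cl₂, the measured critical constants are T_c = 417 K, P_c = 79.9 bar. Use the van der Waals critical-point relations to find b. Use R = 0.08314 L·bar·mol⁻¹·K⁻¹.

b ≈ 0.05424 L/mol

From T_c = 8a/(27Rb) and P_c = a/(27b²): b = R T_c/(8 P_c).
b = (0.08314)(417)/(8×79.9) = 34.669/639.20 = 0.05424 L/mol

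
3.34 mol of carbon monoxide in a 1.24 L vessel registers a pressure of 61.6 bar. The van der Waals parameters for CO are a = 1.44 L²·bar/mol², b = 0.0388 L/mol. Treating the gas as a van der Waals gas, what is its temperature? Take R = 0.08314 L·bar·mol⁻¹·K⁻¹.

T ≈ 288.1 K

T = (P + a n²/V²)(V − nb)/(nR)
P + a n²/V² = 61.6 + (1.44)(3.34)²/(1.24)² = 72.047 bar
V − nb = 1.24 − (3.34)(0.0388) = 1.1104 L
T = (72.047)(1.1104)/((3.34)(0.08314)) = 288.1 K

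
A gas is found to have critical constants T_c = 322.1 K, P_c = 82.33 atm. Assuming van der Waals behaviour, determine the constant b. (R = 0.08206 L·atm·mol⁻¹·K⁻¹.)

From T_c = 8a/(27Rb) and P_c = a/(27b²): b = R T_c/(8 P_c).
b = (0.08206)(322.1)/(8×82.33) = 26.432/658.64 = 0.04013 L/mol

b ≈ 0.04013 L/mol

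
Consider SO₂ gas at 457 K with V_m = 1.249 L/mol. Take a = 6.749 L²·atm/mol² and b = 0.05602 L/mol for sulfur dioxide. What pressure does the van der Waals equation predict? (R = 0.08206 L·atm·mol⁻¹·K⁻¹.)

P ≈ 27.11 atm

P = RT/(V_m − b) − a/V_m²
RT/(V_m − b) = (0.08206)(457)/(1.249 − 0.05602) = 37.501/1.1930 = 31.434 atm
a/V_m² = 6.749/(1.249)² = 4.3263 atm
P = 31.434 − 4.3263 = 27.11 atm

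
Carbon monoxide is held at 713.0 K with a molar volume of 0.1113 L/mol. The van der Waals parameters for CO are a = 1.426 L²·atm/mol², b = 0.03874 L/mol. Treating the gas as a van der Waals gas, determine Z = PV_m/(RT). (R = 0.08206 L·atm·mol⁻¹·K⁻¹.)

P = RT/(V_m − b) − a/V_m² = (0.08206)(713.0)/(0.1113 − 0.03874) − 1.426/(0.1113)²
  = 58.509/0.072560 − 115.11 = 806.35 − 115.11 = 691.24 atm
Z = PV_m/(RT) = (691.24)(0.1113)/((0.08206)(713.0)) = 76.935/58.509 = 1.315

Z ≈ 1.315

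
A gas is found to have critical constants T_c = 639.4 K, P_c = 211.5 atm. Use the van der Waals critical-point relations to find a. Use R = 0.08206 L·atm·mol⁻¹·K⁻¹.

a ≈ 5.491 L²·atm/mol²

From T_c = 8a/(27Rb) and P_c = a/(27b²): a = 27 R² T_c²/(64 P_c).
a = 27×(0.08206)²×(639.4)²/(64×211.5) = 74331/13536 = 5.491 L²·atm/mol²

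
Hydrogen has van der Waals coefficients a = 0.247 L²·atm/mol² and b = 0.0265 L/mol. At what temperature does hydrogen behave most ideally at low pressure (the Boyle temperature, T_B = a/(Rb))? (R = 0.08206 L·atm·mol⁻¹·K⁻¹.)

For a van der Waals gas the second virial coefficient B₂ = b − a/(RT) vanishes at T_B = a/(Rb).
T_B = 0.247/(0.08206×0.0265) = 0.247/0.0021746 = 113.6 K

T_B ≈ 113.6 K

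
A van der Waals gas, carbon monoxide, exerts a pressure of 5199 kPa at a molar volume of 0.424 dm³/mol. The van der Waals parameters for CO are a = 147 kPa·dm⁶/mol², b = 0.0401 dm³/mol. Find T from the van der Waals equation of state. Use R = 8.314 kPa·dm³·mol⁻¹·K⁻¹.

T = (P + a/V_m²)(V_m − b)/R
P + a/V_m² = 5199 + 147/(0.424)² = 6016.7 kPa
V_m − b = 0.424 − 0.0401 = 0.38390 dm³/mol
T = (6016.7)(0.38390)/8.314 = 277.8 K

T ≈ 277.8 K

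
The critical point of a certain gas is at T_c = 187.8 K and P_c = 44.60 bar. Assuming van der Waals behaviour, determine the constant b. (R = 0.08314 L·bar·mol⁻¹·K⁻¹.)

b ≈ 0.04376 L/mol

From T_c = 8a/(27Rb) and P_c = a/(27b²): b = R T_c/(8 P_c).
b = (0.08314)(187.8)/(8×44.60) = 15.614/356.80 = 0.04376 L/mol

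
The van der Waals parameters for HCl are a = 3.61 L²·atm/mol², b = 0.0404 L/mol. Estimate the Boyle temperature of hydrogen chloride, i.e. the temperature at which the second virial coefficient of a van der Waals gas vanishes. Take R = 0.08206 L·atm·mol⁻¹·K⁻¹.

T_B ≈ 1089 K

For a van der Waals gas the second virial coefficient B₂ = b − a/(RT) vanishes at T_B = a/(Rb).
T_B = 3.61/(0.08206×0.0404) = 3.61/0.0033152 = 1089 K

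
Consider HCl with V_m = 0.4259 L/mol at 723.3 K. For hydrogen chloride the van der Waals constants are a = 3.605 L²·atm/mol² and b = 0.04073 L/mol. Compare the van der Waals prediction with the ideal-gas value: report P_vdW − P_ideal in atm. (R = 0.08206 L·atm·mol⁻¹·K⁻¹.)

ΔP ≈ -5.14 atm

Ideal: P_ideal = RT/V_m = (0.08206)(723.3)/0.4259 = 139.361 atm
vdW: P = RT/(V_m − b) − a/V_m² = 59.3540/0.385170 − 3.605/0.181391 = 154.098 − 19.8742 = 134.224 atm
ΔP = 134.224 − 139.361 = -5.14 atm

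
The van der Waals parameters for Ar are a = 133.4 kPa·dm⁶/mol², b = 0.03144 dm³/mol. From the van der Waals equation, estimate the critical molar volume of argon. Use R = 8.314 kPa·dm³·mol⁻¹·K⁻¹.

V_m,c ≈ 0.09432 dm³/mol

For a van der Waals gas, V_m,c = 3b.
V_m,c = 3×0.03144 = 0.09432 dm³/mol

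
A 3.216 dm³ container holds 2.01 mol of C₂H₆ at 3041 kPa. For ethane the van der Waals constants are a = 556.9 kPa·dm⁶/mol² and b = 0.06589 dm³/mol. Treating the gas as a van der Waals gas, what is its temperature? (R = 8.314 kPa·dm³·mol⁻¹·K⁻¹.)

T = (P + a n²/V²)(V − nb)/(nR)
P + a n²/V² = 3041 + (556.9)(2.01)²/(3.216)² = 3258.5 kPa
V − nb = 3.216 − (2.01)(0.06589) = 3.0836 dm³
T = (3258.5)(3.0836)/((2.01)(8.314)) = 601.3 K

T ≈ 601.3 K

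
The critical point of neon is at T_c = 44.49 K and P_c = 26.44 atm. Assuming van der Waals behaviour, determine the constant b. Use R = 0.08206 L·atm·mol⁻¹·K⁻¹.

From T_c = 8a/(27Rb) and P_c = a/(27b²): b = R T_c/(8 P_c).
b = (0.08206)(44.49)/(8×26.44) = 3.6508/211.52 = 0.01726 L/mol

b ≈ 0.01726 L/mol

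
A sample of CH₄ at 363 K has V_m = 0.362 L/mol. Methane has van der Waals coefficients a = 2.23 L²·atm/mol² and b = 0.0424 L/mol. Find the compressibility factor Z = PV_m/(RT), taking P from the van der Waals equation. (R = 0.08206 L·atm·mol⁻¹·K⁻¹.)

Z ≈ 0.9259

P = RT/(V_m − b) − a/V_m² = (0.08206)(363)/(0.362 − 0.0424) − 2.23/(0.362)²
  = 29.788/0.31960 − 17.017 = 93.204 − 17.017 = 76.187 atm
Z = PV_m/(RT) = (76.187)(0.362)/((0.08206)(363)) = 27.580/29.788 = 0.9259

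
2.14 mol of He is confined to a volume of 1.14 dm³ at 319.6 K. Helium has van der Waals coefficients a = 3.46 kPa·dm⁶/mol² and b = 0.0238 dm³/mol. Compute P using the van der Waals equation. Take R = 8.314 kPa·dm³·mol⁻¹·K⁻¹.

P ≈ 5209 kPa

P = nRT/(V − nb) − a n²/V²
nRT/(V − nb) = (2.14)(8.314)(319.6)/(1.14 − 2.14×0.0238) = 5686.3/1.0891 = 5221.1 kPa
a n²/V² = (3.46)(2.14)²/(1.14)² = 12.193 kPa
P = 5221.1 − 12.193 = 5209 kPa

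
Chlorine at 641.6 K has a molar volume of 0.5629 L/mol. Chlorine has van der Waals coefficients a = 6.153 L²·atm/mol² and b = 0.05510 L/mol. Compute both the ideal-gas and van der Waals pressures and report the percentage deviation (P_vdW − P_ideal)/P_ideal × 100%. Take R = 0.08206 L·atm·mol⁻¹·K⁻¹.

Ideal: P_ideal = RT/V_m = (0.08206)(641.6)/0.5629 = 93.5329 atm
vdW: P = RT/(V_m − b) − a/V_m² = 52.6497/0.507800 − 6.153/0.316856 = 103.682 − 19.4189 = 84.263 atm
% deviation = (84.263 − 93.5329)/93.5329 × 100% = -9.91%

-9.91 %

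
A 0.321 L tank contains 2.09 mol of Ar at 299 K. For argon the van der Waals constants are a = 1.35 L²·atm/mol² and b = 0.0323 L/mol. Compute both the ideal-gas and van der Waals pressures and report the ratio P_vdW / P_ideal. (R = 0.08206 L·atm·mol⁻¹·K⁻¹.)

P_vdW / P_ideal ≈ 0.9081

Ideal: P_ideal = nRT/V = (2.09)(0.08206)(299)/0.321 = 159.751 atm
vdW: P = nRT/(V − nb) − a n²/V² = 51.2801/0.253493 − 5.89694/0.103041 = 202.294 − 57.2291 = 145.065 atm
Ratio = 145.065/159.751 = 0.9081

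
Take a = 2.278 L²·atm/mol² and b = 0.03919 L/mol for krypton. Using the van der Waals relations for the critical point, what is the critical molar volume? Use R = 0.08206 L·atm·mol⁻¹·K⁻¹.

V_m,c ≈ 0.1176 L/mol

For a van der Waals gas, V_m,c = 3b.
V_m,c = 3×0.03919 = 0.1176 L/mol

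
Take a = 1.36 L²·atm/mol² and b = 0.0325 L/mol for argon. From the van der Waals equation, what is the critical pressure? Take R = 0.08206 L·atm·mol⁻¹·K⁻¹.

For a van der Waals gas, P_c = a/(27b²).
P_c = 1.36/(27×(0.0325)²) = 1.36/0.028519 = 47.69 atm

P_c ≈ 47.69 atm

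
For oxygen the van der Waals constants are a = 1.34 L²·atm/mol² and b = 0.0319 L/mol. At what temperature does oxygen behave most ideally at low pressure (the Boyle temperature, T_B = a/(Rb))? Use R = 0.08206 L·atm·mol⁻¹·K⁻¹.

T_B ≈ 511.9 K

For a van der Waals gas the second virial coefficient B₂ = b − a/(RT) vanishes at T_B = a/(Rb).
T_B = 1.34/(0.08206×0.0319) = 1.34/0.0026177 = 511.9 K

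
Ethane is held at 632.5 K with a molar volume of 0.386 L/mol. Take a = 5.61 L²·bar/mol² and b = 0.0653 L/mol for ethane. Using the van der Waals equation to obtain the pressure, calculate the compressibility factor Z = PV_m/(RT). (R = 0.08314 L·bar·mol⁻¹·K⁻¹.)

P = RT/(V_m − b) − a/V_m² = (0.08314)(632.5)/(0.386 − 0.0653) − 5.61/(0.386)²
  = 52.586/0.32070 − 37.652 = 163.97 − 37.652 = 126.32 bar
Z = PV_m/(RT) = (126.32)(0.386)/((0.08314)(632.5)) = 48.760/52.586 = 0.9272

Z ≈ 0.9272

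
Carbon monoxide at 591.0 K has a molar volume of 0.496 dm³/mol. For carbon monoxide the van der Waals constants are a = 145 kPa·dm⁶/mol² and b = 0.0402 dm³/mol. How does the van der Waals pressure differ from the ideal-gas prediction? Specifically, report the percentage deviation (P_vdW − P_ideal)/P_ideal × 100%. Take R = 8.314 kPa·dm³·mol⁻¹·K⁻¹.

Ideal: P_ideal = RT/V_m = (8.314)(591.0)/0.496 = 9906.40 kPa
vdW: P = RT/(V_m − b) − a/V_m² = 4913.57/0.455800 − 145/0.246016 = 10780.1 − 589.393 = 10190.7 kPa
% deviation = (10190.7 − 9906.40)/9906.40 × 100% = 2.87%

2.87 %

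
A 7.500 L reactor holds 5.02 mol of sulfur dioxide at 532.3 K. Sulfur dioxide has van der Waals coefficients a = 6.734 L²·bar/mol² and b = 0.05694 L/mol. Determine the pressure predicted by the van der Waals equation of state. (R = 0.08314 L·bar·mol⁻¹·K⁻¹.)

P = nRT/(V − nb) − a n²/V²
nRT/(V − nb) = (5.02)(0.08314)(532.3)/(7.500 − 5.02×0.05694) = 222.16/7.2142 = 30.795 bar
a n²/V² = (6.734)(5.02)²/(7.500)² = 3.0169 bar
P = 30.795 − 3.0169 = 27.78 bar

P ≈ 27.78 bar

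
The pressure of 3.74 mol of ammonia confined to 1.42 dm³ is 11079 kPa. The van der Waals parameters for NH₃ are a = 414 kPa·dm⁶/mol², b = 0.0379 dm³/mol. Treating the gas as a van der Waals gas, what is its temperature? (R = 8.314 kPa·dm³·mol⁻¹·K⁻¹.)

T = (P + a n²/V²)(V − nb)/(nR)
P + a n²/V² = 11079 + (414)(3.74)²/(1.42)² = 13951 kPa
V − nb = 1.42 − (3.74)(0.0379) = 1.2783 dm³
T = (13951)(1.2783)/((3.74)(8.314)) = 573.5 K

T ≈ 573.5 K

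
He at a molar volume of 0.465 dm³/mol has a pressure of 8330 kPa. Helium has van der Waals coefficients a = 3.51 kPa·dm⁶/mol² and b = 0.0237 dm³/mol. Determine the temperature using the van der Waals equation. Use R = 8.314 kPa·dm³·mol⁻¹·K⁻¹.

T ≈ 443.0 K

T = (P + a/V_m²)(V_m − b)/R
P + a/V_m² = 8330 + 3.51/(0.465)² = 8346.2 kPa
V_m − b = 0.465 − 0.0237 = 0.44130 dm³/mol
T = (8346.2)(0.44130)/8.314 = 443.0 K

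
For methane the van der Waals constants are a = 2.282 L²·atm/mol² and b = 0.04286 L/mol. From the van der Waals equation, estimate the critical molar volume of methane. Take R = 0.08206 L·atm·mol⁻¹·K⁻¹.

For a van der Waals gas, V_m,c = 3b.
V_m,c = 3×0.04286 = 0.1286 L/mol

V_m,c ≈ 0.1286 L/mol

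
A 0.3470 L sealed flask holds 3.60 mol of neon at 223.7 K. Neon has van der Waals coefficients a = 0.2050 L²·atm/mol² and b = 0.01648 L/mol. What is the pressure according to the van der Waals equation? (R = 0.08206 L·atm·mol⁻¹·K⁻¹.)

P ≈ 207.7 atm

P = nRT/(V − nb) − a n²/V²
nRT/(V − nb) = (3.60)(0.08206)(223.7)/(0.3470 − 3.60×0.01648) = 66.085/0.28767 = 229.73 atm
a n²/V² = (0.2050)(3.60)²/(0.3470)² = 22.065 atm
P = 229.73 − 22.065 = 207.7 atm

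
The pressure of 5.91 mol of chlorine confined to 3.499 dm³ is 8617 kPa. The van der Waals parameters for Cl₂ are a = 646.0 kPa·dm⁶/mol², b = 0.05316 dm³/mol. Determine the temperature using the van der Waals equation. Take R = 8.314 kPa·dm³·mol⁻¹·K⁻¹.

T = (P + a n²/V²)(V − nb)/(nR)
P + a n²/V² = 8617 + (646.0)(5.91)²/(3.499)² = 10460 kPa
V − nb = 3.499 − (5.91)(0.05316) = 3.1848 dm³
T = (10460)(3.1848)/((5.91)(8.314)) = 678.0 K

T ≈ 678.0 K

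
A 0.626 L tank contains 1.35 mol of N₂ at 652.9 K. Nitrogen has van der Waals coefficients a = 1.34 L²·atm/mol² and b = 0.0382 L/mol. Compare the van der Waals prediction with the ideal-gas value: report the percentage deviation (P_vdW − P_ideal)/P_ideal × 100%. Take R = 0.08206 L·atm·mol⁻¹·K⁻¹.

Ideal: P_ideal = nRT/V = (1.35)(0.08206)(652.9)/0.626 = 115.541 atm
vdW: P = nRT/(V − nb) − a n²/V² = 72.3289/0.574430 − 2.44215/0.391876 = 125.914 − 6.23195 = 119.682 atm
% deviation = (119.682 − 115.541)/115.541 × 100% = 3.58%

3.58 %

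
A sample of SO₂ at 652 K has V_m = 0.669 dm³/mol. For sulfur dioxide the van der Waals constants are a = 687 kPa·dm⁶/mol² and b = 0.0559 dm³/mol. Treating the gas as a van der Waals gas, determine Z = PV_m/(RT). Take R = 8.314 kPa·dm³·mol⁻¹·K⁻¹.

Z ≈ 0.9017

P = RT/(V_m − b) − a/V_m² = (8.314)(652)/(0.669 − 0.0559) − 687/(0.669)²
  = 5420.7/0.61310 − 1535.0 = 8841.5 − 1535.0 = 7306.5 kPa
Z = PV_m/(RT) = (7306.5)(0.669)/((8.314)(652)) = 4888.0/5420.7 = 0.9017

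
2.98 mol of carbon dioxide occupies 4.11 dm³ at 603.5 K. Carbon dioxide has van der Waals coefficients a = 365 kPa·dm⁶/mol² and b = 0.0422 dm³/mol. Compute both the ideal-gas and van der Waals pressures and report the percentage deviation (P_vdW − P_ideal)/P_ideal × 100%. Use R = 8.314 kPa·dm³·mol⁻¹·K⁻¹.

Ideal: P_ideal = nRT/V = (2.98)(8.314)(603.5)/4.11 = 3637.99 kPa
vdW: P = nRT/(V − nb) − a n²/V² = 14952.1/3.98424 − 3241.35/16.8921 = 3752.81 − 191.886 = 3560.92 kPa
% deviation = (3560.92 − 3637.99)/3637.99 × 100% = -2.12%

-2.12 %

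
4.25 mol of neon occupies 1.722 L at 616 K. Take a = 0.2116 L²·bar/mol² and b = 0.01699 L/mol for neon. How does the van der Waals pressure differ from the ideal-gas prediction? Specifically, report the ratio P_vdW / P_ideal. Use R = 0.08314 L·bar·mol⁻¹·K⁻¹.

Ideal: P_ideal = nRT/V = (4.25)(0.08314)(616)/1.722 = 126.400 bar
vdW: P = nRT/(V − nb) − a n²/V² = 217.661/1.64979 − 3.82203/2.96528 = 131.933 − 1.28893 = 130.644 bar
Ratio = 130.644/126.400 = 1.034

P_vdW / P_ideal ≈ 1.034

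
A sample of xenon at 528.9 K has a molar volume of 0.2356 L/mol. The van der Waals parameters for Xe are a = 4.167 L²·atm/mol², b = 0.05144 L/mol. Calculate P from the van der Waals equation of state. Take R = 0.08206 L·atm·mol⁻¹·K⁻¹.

P ≈ 160.6 atm

P = RT/(V_m − b) − a/V_m²
RT/(V_m − b) = (0.08206)(528.9)/(0.2356 − 0.05144) = 43.402/0.18416 = 235.68 atm
a/V_m² = 4.167/(0.2356)² = 75.071 atm
P = 235.68 − 75.071 = 160.6 atm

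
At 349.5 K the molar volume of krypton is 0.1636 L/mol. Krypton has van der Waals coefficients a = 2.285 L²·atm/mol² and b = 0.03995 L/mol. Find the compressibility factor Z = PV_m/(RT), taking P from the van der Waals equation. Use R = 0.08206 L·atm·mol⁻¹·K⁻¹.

Z ≈ 0.8361

P = RT/(V_m − b) − a/V_m² = (0.08206)(349.5)/(0.1636 − 0.03995) − 2.285/(0.1636)²
  = 28.680/0.12365 − 85.373 = 231.95 − 85.373 = 146.58 atm
Z = PV_m/(RT) = (146.58)(0.1636)/((0.08206)(349.5)) = 23.980/28.680 = 0.8361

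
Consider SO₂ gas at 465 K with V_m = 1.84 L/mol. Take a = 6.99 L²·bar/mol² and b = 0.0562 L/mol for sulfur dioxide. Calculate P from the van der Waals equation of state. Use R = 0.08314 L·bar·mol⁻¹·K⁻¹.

P = RT/(V_m − b) − a/V_m²
RT/(V_m − b) = (0.08314)(465)/(1.84 − 0.0562) = 38.660/1.7838 = 21.673 bar
a/V_m² = 6.99/(1.84)² = 2.0646 bar
P = 21.673 − 2.0646 = 19.61 bar

P ≈ 19.61 bar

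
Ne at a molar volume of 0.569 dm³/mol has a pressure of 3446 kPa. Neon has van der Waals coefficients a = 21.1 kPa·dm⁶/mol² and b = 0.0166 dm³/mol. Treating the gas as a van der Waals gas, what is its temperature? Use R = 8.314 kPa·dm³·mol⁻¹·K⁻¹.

T = (P + a/V_m²)(V_m − b)/R
P + a/V_m² = 3446 + 21.1/(0.569)² = 3511.2 kPa
V_m − b = 0.569 − 0.0166 = 0.55240 dm³/mol
T = (3511.2)(0.55240)/8.314 = 233.3 K

T ≈ 233.3 K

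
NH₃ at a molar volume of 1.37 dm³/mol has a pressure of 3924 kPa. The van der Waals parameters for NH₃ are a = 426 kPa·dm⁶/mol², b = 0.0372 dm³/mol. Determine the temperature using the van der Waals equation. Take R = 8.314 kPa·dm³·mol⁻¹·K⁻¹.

T = (P + a/V_m²)(V_m − b)/R
P + a/V_m² = 3924 + 426/(1.37)² = 4151.0 kPa
V_m − b = 1.37 − 0.0372 = 1.3328 dm³/mol
T = (4151.0)(1.3328)/8.314 = 665.4 K

T ≈ 665.4 K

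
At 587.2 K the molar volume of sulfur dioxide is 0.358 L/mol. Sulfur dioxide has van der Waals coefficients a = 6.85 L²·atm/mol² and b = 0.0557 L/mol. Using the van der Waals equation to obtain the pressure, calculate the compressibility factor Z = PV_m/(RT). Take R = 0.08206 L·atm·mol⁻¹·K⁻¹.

Z ≈ 0.7872

P = RT/(V_m − b) − a/V_m² = (0.08206)(587.2)/(0.358 − 0.0557) − 6.85/(0.358)²
  = 48.186/0.30230 − 53.447 = 159.40 − 53.447 = 105.95 atm
Z = PV_m/(RT) = (105.95)(0.358)/((0.08206)(587.2)) = 37.930/48.186 = 0.7872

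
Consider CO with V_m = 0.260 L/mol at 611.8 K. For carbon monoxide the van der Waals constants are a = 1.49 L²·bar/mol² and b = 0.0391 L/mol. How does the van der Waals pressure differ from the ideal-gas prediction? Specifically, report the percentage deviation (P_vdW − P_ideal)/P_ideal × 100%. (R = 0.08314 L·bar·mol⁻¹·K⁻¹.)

6.43 %

Ideal: P_ideal = RT/V_m = (0.08314)(611.8)/0.260 = 195.635 bar
vdW: P = RT/(V_m − b) − a/V_m² = 50.8651/0.220900 − 1.49/0.0676000 = 230.263 − 22.0414 = 208.222 bar
% deviation = (208.222 − 195.635)/195.635 × 100% = 6.43%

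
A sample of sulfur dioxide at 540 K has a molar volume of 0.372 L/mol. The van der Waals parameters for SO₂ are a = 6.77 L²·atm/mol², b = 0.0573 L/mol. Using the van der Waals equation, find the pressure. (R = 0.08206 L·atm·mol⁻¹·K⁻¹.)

P ≈ 91.89 atm

P = RT/(V_m − b) − a/V_m²
RT/(V_m − b) = (0.08206)(540)/(0.372 − 0.0573) = 44.312/0.31470 = 140.81 atm
a/V_m² = 6.77/(0.372)² = 48.922 atm
P = 140.81 − 48.922 = 91.89 atm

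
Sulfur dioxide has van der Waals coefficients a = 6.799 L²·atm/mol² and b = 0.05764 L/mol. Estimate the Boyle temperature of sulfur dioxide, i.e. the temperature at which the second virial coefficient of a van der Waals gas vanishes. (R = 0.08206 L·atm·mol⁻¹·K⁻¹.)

For a van der Waals gas the second virial coefficient B₂ = b − a/(RT) vanishes at T_B = a/(Rb).
T_B = 6.799/(0.08206×0.05764) = 6.799/0.0047299 = 1437 K

T_B ≈ 1437 K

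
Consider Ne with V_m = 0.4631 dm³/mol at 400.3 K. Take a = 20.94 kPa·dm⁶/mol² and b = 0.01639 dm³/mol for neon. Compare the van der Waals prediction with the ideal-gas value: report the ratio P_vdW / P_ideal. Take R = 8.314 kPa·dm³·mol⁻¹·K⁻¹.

P_vdW / P_ideal ≈ 1.023

Ideal: P_ideal = RT/V_m = (8.314)(400.3)/0.4631 = 7186.56 kPa
vdW: P = RT/(V_m − b) − a/V_m² = 3328.09/0.446710 − 20.94/0.214462 = 7450.22 − 97.6397 = 7352.58 kPa
Ratio = 7352.58/7186.56 = 1.023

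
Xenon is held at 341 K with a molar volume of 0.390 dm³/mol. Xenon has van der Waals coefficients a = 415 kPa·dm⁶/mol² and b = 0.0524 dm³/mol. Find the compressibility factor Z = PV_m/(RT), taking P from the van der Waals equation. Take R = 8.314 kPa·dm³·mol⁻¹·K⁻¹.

P = RT/(V_m − b) − a/V_m² = (8.314)(341)/(0.390 − 0.0524) − 415/(0.390)²
  = 2835.1/0.33760 − 2728.5 = 8397.8 − 2728.5 = 5669.3 kPa
Z = PV_m/(RT) = (5669.3)(0.390)/((8.314)(341)) = 2211.0/2835.1 = 0.7799

Z ≈ 0.7799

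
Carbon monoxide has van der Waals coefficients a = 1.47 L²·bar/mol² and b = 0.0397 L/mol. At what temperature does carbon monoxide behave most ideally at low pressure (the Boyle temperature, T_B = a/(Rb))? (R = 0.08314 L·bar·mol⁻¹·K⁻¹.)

T_B ≈ 445.4 K

For a van der Waals gas the second virial coefficient B₂ = b − a/(RT) vanishes at T_B = a/(Rb).
T_B = 1.47/(0.08314×0.0397) = 1.47/0.0033007 = 445.4 K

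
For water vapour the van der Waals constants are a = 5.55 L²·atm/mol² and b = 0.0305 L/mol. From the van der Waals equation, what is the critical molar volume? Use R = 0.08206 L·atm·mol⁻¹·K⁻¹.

V_m,c ≈ 0.09150 L/mol

For a van der Waals gas, V_m,c = 3b.
V_m,c = 3×0.0305 = 0.09150 L/mol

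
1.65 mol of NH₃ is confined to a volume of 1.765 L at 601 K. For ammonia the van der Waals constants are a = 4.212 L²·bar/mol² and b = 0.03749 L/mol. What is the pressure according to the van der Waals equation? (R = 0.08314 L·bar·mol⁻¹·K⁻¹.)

P ≈ 44.73 bar

P = nRT/(V − nb) − a n²/V²
nRT/(V − nb) = (1.65)(0.08314)(601)/(1.765 − 1.65×0.03749) = 82.446/1.7031 = 48.409 bar
a n²/V² = (4.212)(1.65)²/(1.765)² = 3.6810 bar
P = 48.409 − 3.6810 = 44.73 bar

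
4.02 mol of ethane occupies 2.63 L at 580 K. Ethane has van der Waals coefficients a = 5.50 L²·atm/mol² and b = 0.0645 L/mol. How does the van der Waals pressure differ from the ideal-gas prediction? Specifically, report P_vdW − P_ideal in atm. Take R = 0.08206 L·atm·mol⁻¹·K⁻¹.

ΔP ≈ -4.893 atm

Ideal: P_ideal = nRT/V = (4.02)(0.08206)(580)/2.63 = 72.7495 atm
vdW: P = nRT/(V − nb) − a n²/V² = 191.331/2.37071 − 88.8822/6.91690 = 80.7062 − 12.8500 = 67.8562 atm
ΔP = 67.8562 − 72.7495 = -4.893 atm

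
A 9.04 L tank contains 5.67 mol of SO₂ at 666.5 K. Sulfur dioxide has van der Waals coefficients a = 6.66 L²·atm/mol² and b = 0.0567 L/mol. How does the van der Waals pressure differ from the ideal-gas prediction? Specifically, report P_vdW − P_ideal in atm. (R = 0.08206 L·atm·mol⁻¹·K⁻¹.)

ΔP ≈ -1.355 atm

Ideal: P_ideal = nRT/V = (5.67)(0.08206)(666.5)/9.04 = 34.3041 atm
vdW: P = nRT/(V − nb) − a n²/V² = 310.109/8.71851 − 214.112/81.7216 = 35.5690 − 2.62002 = 32.9490 atm
ΔP = 32.9490 − 34.3041 = -1.355 atm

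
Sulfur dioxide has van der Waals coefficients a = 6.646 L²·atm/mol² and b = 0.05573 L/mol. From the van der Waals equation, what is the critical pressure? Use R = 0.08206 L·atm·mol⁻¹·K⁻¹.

For a van der Waals gas, P_c = a/(27b²).
P_c = 6.646/(27×(0.05573)²) = 6.646/0.083857 = 79.25 atm

P_c ≈ 79.25 atm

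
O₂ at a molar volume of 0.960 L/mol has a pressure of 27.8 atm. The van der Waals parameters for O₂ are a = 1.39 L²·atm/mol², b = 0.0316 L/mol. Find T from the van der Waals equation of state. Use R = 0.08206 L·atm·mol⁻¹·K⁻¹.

T ≈ 331.6 K

T = (P + a/V_m²)(V_m − b)/R
P + a/V_m² = 27.8 + 1.39/(0.960)² = 29.308 atm
V_m − b = 0.960 − 0.0316 = 0.92840 L/mol
T = (29.308)(0.92840)/0.08206 = 331.6 K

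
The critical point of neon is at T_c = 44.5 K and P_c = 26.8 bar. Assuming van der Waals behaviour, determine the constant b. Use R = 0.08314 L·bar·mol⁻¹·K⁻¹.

b ≈ 0.01726 L/mol

From T_c = 8a/(27Rb) and P_c = a/(27b²): b = R T_c/(8 P_c).
b = (0.08314)(44.5)/(8×26.8) = 3.6997/214.40 = 0.01726 L/mol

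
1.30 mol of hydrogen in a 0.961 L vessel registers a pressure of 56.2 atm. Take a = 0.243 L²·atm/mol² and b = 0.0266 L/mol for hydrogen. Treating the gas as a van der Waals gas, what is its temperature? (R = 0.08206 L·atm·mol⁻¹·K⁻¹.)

T ≈ 491.9 K

T = (P + a n²/V²)(V − nb)/(nR)
P + a n²/V² = 56.2 + (0.243)(1.30)²/(0.961)² = 56.645 atm
V − nb = 0.961 − (1.30)(0.0266) = 0.92642 L
T = (56.645)(0.92642)/((1.30)(0.08206)) = 491.9 K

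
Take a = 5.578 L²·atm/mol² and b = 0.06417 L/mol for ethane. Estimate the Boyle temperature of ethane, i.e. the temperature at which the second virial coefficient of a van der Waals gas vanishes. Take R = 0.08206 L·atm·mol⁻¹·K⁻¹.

T_B ≈ 1059 K

For a van der Waals gas the second virial coefficient B₂ = b − a/(RT) vanishes at T_B = a/(Rb).
T_B = 5.578/(0.08206×0.06417) = 5.578/0.0052658 = 1059 K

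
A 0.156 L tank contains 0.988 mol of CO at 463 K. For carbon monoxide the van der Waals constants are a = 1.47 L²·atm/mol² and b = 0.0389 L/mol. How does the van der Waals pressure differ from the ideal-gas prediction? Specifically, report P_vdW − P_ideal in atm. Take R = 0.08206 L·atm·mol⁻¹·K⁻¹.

ΔP ≈ 19.70 atm

Ideal: P_ideal = nRT/V = (0.988)(0.08206)(463)/0.156 = 240.627 atm
vdW: P = nRT/(V − nb) − a n²/V² = 37.5379/0.117567 − 1.43493/0.0243360 = 319.289 − 58.9633 = 260.326 atm
ΔP = 260.326 − 240.627 = 19.70 atm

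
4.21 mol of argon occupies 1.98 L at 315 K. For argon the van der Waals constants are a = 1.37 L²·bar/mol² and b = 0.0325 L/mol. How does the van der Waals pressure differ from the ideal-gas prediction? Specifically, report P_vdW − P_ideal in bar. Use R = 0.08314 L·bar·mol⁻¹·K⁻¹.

ΔP ≈ -2.060 bar

Ideal: P_ideal = nRT/V = (4.21)(0.08314)(315)/1.98 = 55.6849 bar
vdW: P = nRT/(V − nb) − a n²/V² = 110.256/1.84318 − 24.2820/3.92040 = 59.8184 − 6.19376 = 53.6246 bar
ΔP = 53.6246 − 55.6849 = -2.060 bar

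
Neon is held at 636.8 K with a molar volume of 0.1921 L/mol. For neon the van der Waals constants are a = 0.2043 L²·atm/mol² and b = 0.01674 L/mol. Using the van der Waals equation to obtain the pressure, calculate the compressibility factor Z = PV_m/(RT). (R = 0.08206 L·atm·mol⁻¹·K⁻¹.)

P = RT/(V_m − b) − a/V_m² = (0.08206)(636.8)/(0.1921 − 0.01674) − 0.2043/(0.1921)²
  = 52.256/0.17536 − 5.5362 = 297.99 − 5.5362 = 292.45 atm
Z = PV_m/(RT) = (292.45)(0.1921)/((0.08206)(636.8)) = 56.180/52.256 = 1.075

Z ≈ 1.075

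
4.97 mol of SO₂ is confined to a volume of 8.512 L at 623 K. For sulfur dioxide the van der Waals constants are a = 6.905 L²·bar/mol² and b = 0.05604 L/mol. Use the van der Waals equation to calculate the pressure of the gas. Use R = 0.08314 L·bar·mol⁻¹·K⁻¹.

P = nRT/(V − nb) − a n²/V²
nRT/(V − nb) = (4.97)(0.08314)(623)/(8.512 − 4.97×0.05604) = 257.43/8.2335 = 31.266 bar
a n²/V² = (6.905)(4.97)²/(8.512)² = 2.3540 bar
P = 31.266 − 2.3540 = 28.91 bar

P ≈ 28.91 bar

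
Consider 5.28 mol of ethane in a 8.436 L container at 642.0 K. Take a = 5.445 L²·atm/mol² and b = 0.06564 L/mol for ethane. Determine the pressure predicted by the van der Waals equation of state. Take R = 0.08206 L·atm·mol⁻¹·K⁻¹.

P = nRT/(V − nb) − a n²/V²
nRT/(V − nb) = (5.28)(0.08206)(642.0)/(8.436 − 5.28×0.06564) = 278.16/8.0894 = 34.386 atm
a n²/V² = (5.445)(5.28)²/(8.436)² = 2.1330 atm
P = 34.386 − 2.1330 = 32.25 atm

P ≈ 32.25 atm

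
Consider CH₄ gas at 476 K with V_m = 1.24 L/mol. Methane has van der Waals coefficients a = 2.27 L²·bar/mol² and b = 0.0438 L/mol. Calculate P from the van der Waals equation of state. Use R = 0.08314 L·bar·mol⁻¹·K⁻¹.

P ≈ 31.61 bar

P = RT/(V_m − b) − a/V_m²
RT/(V_m − b) = (0.08314)(476)/(1.24 − 0.0438) = 39.575/1.1962 = 33.084 bar
a/V_m² = 2.27/(1.24)² = 1.4763 bar
P = 33.084 − 1.4763 = 31.61 bar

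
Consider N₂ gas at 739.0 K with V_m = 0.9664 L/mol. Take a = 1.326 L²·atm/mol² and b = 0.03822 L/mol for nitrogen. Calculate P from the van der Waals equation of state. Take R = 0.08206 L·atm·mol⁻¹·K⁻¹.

P ≈ 63.91 atm

P = RT/(V_m − b) − a/V_m²
RT/(V_m − b) = (0.08206)(739.0)/(0.9664 − 0.03822) = 60.642/0.92818 = 65.334 atm
a/V_m² = 1.326/(0.9664)² = 1.4198 atm
P = 65.334 − 1.4198 = 63.91 atm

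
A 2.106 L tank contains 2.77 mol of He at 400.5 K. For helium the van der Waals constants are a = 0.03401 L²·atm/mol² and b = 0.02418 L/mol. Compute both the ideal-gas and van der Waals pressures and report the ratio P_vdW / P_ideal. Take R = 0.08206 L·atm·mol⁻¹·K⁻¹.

Ideal: P_ideal = nRT/V = (2.77)(0.08206)(400.5)/2.106 = 43.2270 atm
vdW: P = nRT/(V − nb) − a n²/V² = 91.0361/2.03902 − 0.260955/4.43524 = 44.6470 − 0.0588367 = 44.5882 atm
Ratio = 44.5882/43.2270 = 1.031

P_vdW / P_ideal ≈ 1.031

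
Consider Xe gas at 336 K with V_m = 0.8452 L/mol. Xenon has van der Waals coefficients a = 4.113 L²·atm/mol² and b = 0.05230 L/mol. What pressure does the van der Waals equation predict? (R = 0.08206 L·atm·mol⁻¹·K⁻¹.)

P = RT/(V_m − b) − a/V_m²
RT/(V_m − b) = (0.08206)(336)/(0.8452 − 0.05230) = 27.572/0.79290 = 34.774 atm
a/V_m² = 4.113/(0.8452)² = 5.7576 atm
P = 34.774 − 5.7576 = 29.02 atm

P ≈ 29.02 atm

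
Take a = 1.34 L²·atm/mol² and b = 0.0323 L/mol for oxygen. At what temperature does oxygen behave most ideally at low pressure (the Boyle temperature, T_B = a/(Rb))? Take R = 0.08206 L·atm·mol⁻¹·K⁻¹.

T_B ≈ 505.6 K

For a van der Waals gas the second virial coefficient B₂ = b − a/(RT) vanishes at T_B = a/(Rb).
T_B = 1.34/(0.08206×0.0323) = 1.34/0.0026505 = 505.6 K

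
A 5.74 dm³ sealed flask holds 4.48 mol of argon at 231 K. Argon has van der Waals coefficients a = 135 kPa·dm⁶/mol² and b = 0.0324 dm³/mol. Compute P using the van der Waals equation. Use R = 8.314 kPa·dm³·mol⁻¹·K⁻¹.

P ≈ 1456 kPa

P = nRT/(V − nb) − a n²/V²
nRT/(V − nb) = (4.48)(8.314)(231)/(5.74 − 4.48×0.0324) = 8604.0/5.5948 = 1537.9 kPa
a n²/V² = (135)(4.48)²/(5.74)² = 82.237 kPa
P = 1537.9 − 82.237 = 1456 kPa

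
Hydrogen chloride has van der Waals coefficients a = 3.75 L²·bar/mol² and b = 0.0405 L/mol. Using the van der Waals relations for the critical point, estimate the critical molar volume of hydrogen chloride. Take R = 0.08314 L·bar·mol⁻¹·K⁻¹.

V_m,c ≈ 0.1215 L/mol

For a van der Waals gas, V_m,c = 3b.
V_m,c = 3×0.0405 = 0.1215 L/mol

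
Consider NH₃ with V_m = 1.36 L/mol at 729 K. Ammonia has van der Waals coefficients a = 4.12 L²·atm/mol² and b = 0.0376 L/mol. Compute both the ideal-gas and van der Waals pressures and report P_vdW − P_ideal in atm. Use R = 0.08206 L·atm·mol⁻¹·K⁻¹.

Ideal: P_ideal = RT/V_m = (0.08206)(729)/1.36 = 43.9866 atm
vdW: P = RT/(V_m − b) − a/V_m² = 59.8217/1.32240 − 4.12/1.84960 = 45.2372 − 2.22751 = 43.0097 atm
ΔP = 43.0097 − 43.9866 = -0.977 atm

ΔP ≈ -0.977 atm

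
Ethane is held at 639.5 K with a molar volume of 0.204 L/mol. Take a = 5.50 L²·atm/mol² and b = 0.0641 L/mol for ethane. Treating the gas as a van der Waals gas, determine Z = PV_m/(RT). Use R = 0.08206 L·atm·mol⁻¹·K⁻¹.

P = RT/(V_m − b) − a/V_m² = (0.08206)(639.5)/(0.204 − 0.0641) − 5.50/(0.204)²
  = 52.477/0.13990 − 132.16 = 375.10 − 132.16 = 242.94 atm
Z = PV_m/(RT) = (242.94)(0.204)/((0.08206)(639.5)) = 49.560/52.477 = 0.9444

Z ≈ 0.9444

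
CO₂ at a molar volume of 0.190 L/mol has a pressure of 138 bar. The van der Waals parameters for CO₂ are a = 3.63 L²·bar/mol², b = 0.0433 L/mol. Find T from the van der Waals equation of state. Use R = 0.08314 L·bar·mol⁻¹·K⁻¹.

T ≈ 420.9 K

T = (P + a/V_m²)(V_m − b)/R
P + a/V_m² = 138 + 3.63/(0.190)² = 238.55 bar
V_m − b = 0.190 − 0.0433 = 0.14670 L/mol
T = (238.55)(0.14670)/0.08314 = 420.9 K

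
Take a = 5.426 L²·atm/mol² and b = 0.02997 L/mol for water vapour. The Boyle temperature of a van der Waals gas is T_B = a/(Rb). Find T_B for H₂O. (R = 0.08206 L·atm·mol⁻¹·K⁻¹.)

For a van der Waals gas the second virial coefficient B₂ = b − a/(RT) vanishes at T_B = a/(Rb).
T_B = 5.426/(0.08206×0.02997) = 5.426/0.0024593 = 2206 K

T_B ≈ 2206 K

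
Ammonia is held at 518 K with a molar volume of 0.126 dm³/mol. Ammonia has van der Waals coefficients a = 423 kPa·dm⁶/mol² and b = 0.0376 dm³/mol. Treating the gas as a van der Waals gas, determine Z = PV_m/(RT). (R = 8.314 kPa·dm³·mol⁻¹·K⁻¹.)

Z ≈ 0.6458

P = RT/(V_m − b) − a/V_m² = (8.314)(518)/(0.126 − 0.0376) − 423/(0.126)²
  = 4306.7/0.088400 − 26644 = 48718 − 26644 = 22074 kPa
Z = PV_m/(RT) = (22074)(0.126)/((8.314)(518)) = 2781.3/4306.7 = 0.6458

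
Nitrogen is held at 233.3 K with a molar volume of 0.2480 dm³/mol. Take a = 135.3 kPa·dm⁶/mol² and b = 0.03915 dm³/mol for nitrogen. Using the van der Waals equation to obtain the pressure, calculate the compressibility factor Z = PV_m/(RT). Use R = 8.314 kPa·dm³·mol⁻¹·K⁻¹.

P = RT/(V_m − b) − a/V_m² = (8.314)(233.3)/(0.2480 − 0.03915) − 135.3/(0.2480)²
  = 1939.7/0.20885 − 2199.9 = 9287.5 − 2199.9 = 7087.6 kPa
Z = PV_m/(RT) = (7087.6)(0.2480)/((8.314)(233.3)) = 1757.7/1939.7 = 0.9062

Z ≈ 0.9062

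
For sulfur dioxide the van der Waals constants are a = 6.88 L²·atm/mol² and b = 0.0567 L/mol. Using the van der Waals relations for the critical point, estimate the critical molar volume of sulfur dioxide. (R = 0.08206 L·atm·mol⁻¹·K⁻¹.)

V_m,c ≈ 0.1701 L/mol

For a van der Waals gas, V_m,c = 3b.
V_m,c = 3×0.0567 = 0.1701 L/mol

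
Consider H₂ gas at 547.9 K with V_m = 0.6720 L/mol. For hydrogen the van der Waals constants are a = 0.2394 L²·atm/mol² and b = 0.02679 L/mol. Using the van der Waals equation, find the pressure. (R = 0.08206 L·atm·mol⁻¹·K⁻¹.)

P ≈ 69.15 atm

P = RT/(V_m − b) − a/V_m²
RT/(V_m − b) = (0.08206)(547.9)/(0.6720 − 0.02679) = 44.961/0.64521 = 69.684 atm
a/V_m² = 0.2394/(0.6720)² = 0.53013 atm
P = 69.684 − 0.53013 = 69.15 atm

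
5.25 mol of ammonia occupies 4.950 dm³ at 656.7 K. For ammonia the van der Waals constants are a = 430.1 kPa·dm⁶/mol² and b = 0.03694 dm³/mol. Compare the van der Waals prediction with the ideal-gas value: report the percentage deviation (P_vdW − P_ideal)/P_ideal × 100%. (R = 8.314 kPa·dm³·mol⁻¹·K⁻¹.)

Ideal: P_ideal = nRT/V = (5.25)(8.314)(656.7)/4.950 = 5790.70 kPa
vdW: P = nRT/(V − nb) − a n²/V² = 28664.0/4.75607 − 11854.6/24.5025 = 6026.82 − 483.812 = 5543.01 kPa
% deviation = (5543.01 − 5790.70)/5790.70 × 100% = -4.28%

-4.28 %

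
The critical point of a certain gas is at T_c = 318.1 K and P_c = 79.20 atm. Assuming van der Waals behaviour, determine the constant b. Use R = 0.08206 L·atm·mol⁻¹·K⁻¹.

b ≈ 0.04120 L/mol

From T_c = 8a/(27Rb) and P_c = a/(27b²): b = R T_c/(8 P_c).
b = (0.08206)(318.1)/(8×79.20) = 26.103/633.60 = 0.04120 L/mol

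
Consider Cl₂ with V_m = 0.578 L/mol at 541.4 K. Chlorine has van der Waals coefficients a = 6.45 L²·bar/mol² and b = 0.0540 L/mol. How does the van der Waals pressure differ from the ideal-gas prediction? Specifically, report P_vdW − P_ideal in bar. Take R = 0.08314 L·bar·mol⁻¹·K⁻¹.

Ideal: P_ideal = RT/V_m = (0.08314)(541.4)/0.578 = 77.8754 bar
vdW: P = RT/(V_m − b) − a/V_m² = 45.0120/0.524000 − 6.45/0.334084 = 85.9008 − 19.3065 = 66.5943 bar
ΔP = 66.5943 − 77.8754 = -11.28 bar

ΔP ≈ -11.28 bar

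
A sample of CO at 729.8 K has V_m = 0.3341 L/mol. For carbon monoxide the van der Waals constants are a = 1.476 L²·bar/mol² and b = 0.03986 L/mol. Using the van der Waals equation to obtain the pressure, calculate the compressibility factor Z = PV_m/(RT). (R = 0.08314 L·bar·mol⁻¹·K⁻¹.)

Z ≈ 1.063

P = RT/(V_m − b) − a/V_m² = (0.08314)(729.8)/(0.3341 − 0.03986) − 1.476/(0.3341)²
  = 60.676/0.29424 − 13.223 = 206.21 − 13.223 = 192.99 bar
Z = PV_m/(RT) = (192.99)(0.3341)/((0.08314)(729.8)) = 64.478/60.676 = 1.063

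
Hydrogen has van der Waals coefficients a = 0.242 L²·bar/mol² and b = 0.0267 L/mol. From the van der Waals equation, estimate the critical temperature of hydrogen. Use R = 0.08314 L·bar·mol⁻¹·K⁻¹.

For a van der Waals gas, T_c = 8a/(27Rb).
T_c = 8×0.242/(27×0.08314×0.0267) = 1.9360/0.059936 = 32.30 K

T_c ≈ 32.30 K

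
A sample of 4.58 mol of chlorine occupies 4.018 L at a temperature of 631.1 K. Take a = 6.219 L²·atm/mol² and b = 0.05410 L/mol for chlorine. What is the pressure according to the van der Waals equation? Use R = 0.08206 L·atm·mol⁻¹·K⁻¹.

P = nRT/(V − nb) − a n²/V²
nRT/(V − nb) = (4.58)(0.08206)(631.1)/(4.018 − 4.58×0.05410) = 237.19/3.7702 = 62.912 atm
a n²/V² = (6.219)(4.58)²/(4.018)² = 8.0804 atm
P = 62.912 − 8.0804 = 54.83 atm

P ≈ 54.83 atm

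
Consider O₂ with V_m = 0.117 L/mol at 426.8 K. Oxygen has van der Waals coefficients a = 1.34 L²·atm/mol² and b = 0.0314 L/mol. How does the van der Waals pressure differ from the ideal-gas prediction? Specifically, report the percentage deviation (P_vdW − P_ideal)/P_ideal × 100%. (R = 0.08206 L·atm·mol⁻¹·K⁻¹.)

3.98 %

Ideal: P_ideal = RT/V_m = (0.08206)(426.8)/0.117 = 299.344 atm
vdW: P = RT/(V_m − b) − a/V_m² = 35.0232/0.0856000 − 1.34/0.0136890 = 409.150 − 97.8888 = 311.261 atm
% deviation = (311.261 − 299.344)/299.344 × 100% = 3.98%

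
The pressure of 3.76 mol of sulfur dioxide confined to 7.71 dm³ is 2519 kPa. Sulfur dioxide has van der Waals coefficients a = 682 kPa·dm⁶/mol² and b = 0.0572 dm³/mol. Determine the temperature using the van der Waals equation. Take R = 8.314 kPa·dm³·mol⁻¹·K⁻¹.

T ≈ 642.8 K

T = (P + a n²/V²)(V − nb)/(nR)
P + a n²/V² = 2519 + (682)(3.76)²/(7.71)² = 2681.2 kPa
V − nb = 7.71 − (3.76)(0.0572) = 7.4949 dm³
T = (2681.2)(7.4949)/((3.76)(8.314)) = 642.8 K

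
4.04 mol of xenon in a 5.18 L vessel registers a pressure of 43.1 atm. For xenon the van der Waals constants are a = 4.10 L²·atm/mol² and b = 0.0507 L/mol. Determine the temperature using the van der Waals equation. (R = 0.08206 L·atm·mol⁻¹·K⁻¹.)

T ≈ 684.2 K

T = (P + a n²/V²)(V − nb)/(nR)
P + a n²/V² = 43.1 + (4.10)(4.04)²/(5.18)² = 45.594 atm
V − nb = 5.18 − (4.04)(0.0507) = 4.9752 L
T = (45.594)(4.9752)/((4.04)(0.08206)) = 684.2 K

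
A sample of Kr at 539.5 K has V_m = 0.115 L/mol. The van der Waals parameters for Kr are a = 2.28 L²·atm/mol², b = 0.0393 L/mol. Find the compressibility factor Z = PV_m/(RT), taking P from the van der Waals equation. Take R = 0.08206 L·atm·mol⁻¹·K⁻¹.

Z ≈ 1.071

P = RT/(V_m − b) − a/V_m² = (0.08206)(539.5)/(0.115 − 0.0393) − 2.28/(0.115)²
  = 44.271/0.075700 − 172.40 = 584.82 − 172.40 = 412.42 atm
Z = PV_m/(RT) = (412.42)(0.115)/((0.08206)(539.5)) = 47.428/44.271 = 1.071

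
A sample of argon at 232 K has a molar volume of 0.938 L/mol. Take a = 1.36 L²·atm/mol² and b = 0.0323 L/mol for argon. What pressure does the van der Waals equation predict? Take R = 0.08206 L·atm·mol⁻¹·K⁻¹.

P = RT/(V_m − b) − a/V_m²
RT/(V_m − b) = (0.08206)(232)/(0.938 − 0.0323) = 19.038/0.90570 = 21.020 atm
a/V_m² = 1.36/(0.938)² = 1.5457 atm
P = 21.020 − 1.5457 = 19.47 atm

P ≈ 19.47 atm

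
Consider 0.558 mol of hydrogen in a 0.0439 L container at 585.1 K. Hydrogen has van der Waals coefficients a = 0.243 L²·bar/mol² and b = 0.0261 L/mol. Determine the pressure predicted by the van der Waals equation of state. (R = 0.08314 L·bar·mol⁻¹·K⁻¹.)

P = nRT/(V − nb) − a n²/V²
nRT/(V − nb) = (0.558)(0.08314)(585.1)/(0.0439 − 0.558×0.0261) = 27.144/0.029336 = 925.28 bar
a n²/V² = (0.243)(0.558)²/(0.0439)² = 39.260 bar
P = 925.28 − 39.260 = 886.0 bar

P ≈ 886.0 bar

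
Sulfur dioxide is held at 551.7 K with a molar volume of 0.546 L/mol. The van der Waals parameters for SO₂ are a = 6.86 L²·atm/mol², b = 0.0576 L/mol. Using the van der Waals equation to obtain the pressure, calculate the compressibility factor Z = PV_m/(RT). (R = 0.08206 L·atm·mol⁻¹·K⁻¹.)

P = RT/(V_m − b) − a/V_m² = (0.08206)(551.7)/(0.546 − 0.0576) − 6.86/(0.546)²
  = 45.273/0.48840 − 23.011 = 92.697 − 23.011 = 69.686 atm
Z = PV_m/(RT) = (69.686)(0.546)/((0.08206)(551.7)) = 38.049/45.273 = 0.8404

Z ≈ 0.8404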